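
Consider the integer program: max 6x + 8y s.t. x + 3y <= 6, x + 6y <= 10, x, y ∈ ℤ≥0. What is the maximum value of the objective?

36

(x,y)=(6,0): 1·6+3·0=6≤6, 1·6+6·0=6≤10, objective 36.
(x,y)=(5,0): 1·5+3·0=5≤6, 1·5+6·0=5≤10, objective 30.
No feasible integer point exceeds 36.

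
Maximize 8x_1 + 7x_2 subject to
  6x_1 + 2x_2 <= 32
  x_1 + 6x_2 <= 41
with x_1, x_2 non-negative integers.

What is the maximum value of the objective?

(x_1,x_2)=(3,6) is feasible, giving 66.
(x_1,x_2)=(3,5) is feasible, giving 59.
(x_1,x_2)=(2,6) is feasible, giving 58.
No feasible integer point exceeds 66.

66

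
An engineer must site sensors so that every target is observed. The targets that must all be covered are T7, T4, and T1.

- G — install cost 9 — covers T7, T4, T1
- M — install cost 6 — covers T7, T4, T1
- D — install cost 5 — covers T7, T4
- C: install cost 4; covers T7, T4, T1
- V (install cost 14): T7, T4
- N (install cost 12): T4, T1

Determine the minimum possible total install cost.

4

C alone covers T7, T4, T1 — every target.
Total install cost: 4.
No cover costs less than 4.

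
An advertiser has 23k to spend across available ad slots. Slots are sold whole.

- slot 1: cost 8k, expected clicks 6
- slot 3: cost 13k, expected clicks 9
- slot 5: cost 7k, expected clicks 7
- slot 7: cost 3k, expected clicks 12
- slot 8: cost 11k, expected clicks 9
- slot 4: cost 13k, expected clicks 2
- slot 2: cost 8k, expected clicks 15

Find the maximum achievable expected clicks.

36

slot 1 + slot 7 + slot 2: cost 8 + 3 + 8 = 19 ≤ 23, expected clicks 6 + 12 + 15 = 33.
slot 5 + slot 7 + slot 2: cost 7 + 3 + 8 = 18 ≤ 23, expected clicks 7 + 12 + 15 = 34.
slot 7 + slot 8 + slot 2: cost 3 + 11 + 8 = 22 ≤ 23, expected clicks 12 + 9 + 15 = 36.
Best is slot 7, slot 8, and slot 2 with total expected clicks 36.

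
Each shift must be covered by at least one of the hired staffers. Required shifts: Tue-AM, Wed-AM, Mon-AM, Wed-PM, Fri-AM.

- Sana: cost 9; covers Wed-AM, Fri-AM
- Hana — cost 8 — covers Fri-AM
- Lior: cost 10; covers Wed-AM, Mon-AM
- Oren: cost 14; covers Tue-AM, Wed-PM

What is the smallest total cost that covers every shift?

The greedy cost-per-new-shift heuristic would pick Sana, Oren, and Lior for 33, but a cheaper cover exists.
Choose Hana, Lior, and Oren: together they cover Tue-AM, Wed-AM, Mon-AM, Wed-PM, Fri-AM — every shift.
Total cost: 8 + 10 + 14 = 32.
No cover costs less than 32.

32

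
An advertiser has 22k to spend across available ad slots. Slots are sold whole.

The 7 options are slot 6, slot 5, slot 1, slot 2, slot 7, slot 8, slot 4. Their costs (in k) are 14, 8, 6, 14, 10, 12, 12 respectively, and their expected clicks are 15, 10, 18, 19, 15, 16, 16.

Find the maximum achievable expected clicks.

Take slot 1 and slot 2: cost 6 + 14 = 20 ≤ 22, expected clicks 18 + 19 = 37.
No other feasible combination does better.

37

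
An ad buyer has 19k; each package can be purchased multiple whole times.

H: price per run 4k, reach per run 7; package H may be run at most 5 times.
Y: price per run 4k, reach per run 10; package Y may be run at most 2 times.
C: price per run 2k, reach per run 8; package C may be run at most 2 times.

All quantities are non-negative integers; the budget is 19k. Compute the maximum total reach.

43

C has the best ratio (8/2); taking only C gives at most 2×8 = 16 (stopped by the supply cap of 2).
Mixing does better — 1×H, 2×Y, and 2×C: price 16 ≤ 19, reach 1·7 + 2·10 + 2·8 = 43.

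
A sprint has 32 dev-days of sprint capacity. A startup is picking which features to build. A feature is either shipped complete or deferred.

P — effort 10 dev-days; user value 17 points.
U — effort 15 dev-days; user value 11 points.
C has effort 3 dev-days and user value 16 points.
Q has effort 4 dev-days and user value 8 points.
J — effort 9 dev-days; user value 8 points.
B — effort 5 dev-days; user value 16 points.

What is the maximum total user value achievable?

65

This is a 0-1 knapsack instance.
Take P, C, Q, J, and B: effort 10 + 3 + 4 + 9 + 5 = 31 ≤ 32, user value 17 + 16 + 8 + 8 + 16 = 65.
No other feasible combination does better.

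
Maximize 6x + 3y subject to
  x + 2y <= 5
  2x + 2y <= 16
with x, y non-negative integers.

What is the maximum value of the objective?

30

(x,y)=(5,0): 1·5+2·0=5≤5, 2·5+2·0=10≤16, objective 30.
(x,y)=(4,0): 1·4+2·0=4≤5, 2·4+2·0=8≤16, objective 24.
The best lattice point is (5,0), giving 30.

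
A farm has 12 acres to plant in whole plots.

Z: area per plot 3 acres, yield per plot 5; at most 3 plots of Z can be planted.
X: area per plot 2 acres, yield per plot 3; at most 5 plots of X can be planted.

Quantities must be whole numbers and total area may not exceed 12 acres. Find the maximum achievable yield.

Take 2×Z and 3×X: area 12 ≤ 12, yield 2·5 + 3·3 = 19.
No other integer combination yields more.

19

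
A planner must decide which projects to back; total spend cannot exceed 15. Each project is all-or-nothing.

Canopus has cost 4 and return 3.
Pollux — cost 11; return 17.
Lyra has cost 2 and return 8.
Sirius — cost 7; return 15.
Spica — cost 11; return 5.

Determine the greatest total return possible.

Allowing fractional choices, the relaxed optimum would be about 32.3, but projects are indivisible.
Pollux + Lyra: cost 11 + 2 = 13 ≤ 15, return 17 + 8 = 25.
Canopus + Lyra + Sirius: cost 4 + 2 + 7 = 13 ≤ 15, return 3 + 8 + 15 = 26.
Lyra + Sirius: cost 2 + 7 = 9 ≤ 15, return 8 + 15 = 23.
Best is Canopus, Lyra, and Sirius with total return 26.

26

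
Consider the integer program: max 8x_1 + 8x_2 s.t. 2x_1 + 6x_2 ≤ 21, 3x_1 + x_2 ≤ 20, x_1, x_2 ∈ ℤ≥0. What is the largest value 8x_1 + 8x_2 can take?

The continuous relaxation peaks at (6.19, 1.44) with value 61.00; rounding to a feasible lattice point costs some objective.
(x_1,x_2)=(6,1) is feasible, giving 56.
(x_1,x_2)=(5,1) is feasible, giving 48.
(x_1,x_2)=(6,0) is feasible, giving 48.
No feasible integer point exceeds 56.

56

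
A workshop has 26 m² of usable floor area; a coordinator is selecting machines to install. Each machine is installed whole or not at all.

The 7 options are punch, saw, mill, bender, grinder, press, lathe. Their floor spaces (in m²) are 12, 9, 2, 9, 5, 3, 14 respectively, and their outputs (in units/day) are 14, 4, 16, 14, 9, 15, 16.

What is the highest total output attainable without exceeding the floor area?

Treat it as a binary knapsack problem.
mill + grinder + press + lathe: floor space 2 + 5 + 3 + 14 = 24 ≤ 26, output 16 + 9 + 15 + 16 = 56.
punch + mill + bender + press: floor space 12 + 2 + 9 + 3 = 26 ≤ 26, output 14 + 16 + 14 + 15 = 59.
mill + bender + grinder + press: floor space 2 + 9 + 5 + 3 = 19 ≤ 26, output 16 + 14 + 9 + 15 = 54.
Best is punch, mill, bender, and press with total output 59.

59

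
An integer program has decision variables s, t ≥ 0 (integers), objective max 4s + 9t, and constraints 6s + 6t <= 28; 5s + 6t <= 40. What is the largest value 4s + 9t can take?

36

(s,t)=(0,4) is feasible, giving 36.
(s,t)=(1,3) is feasible, giving 31.
Maximum is 36 at (s,t)=(0,4).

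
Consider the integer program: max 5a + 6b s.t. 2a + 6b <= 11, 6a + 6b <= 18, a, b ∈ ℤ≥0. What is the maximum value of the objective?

(a,b)=(2,1): 2·2+6·1=10≤11, 6·2+6·1=18≤18, objective 16.
(a,b)=(3,0): 2·3+6·0=6≤11, 6·3+6·0=18≤18, objective 15.
(a,b)=(1,1): 2·1+6·1=8≤11, 6·1+6·1=12≤18, objective 11.
No feasible integer point exceeds 16.

16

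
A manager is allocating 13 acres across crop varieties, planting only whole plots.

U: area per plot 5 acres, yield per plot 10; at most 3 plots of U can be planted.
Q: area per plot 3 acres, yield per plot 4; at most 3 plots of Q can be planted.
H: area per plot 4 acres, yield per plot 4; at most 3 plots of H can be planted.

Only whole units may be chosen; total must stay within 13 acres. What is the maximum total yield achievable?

U has the best ratio (10/5); taking only U gives at most 2×10 = 20 (stopped by the area limit).
Mixing does better — 2×U and 1×Q: area 13 ≤ 13, yield 2·10 + 1·4 = 24.

24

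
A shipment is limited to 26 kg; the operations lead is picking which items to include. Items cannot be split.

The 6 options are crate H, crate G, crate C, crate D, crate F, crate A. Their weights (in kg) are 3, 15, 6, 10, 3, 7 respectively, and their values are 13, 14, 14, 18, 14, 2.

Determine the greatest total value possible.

59

Take crate H, crate C, crate D, and crate F: weight 3 + 6 + 10 + 3 = 22 ≤ 26, value 13 + 14 + 18 + 14 = 59.
No other feasible combination does better.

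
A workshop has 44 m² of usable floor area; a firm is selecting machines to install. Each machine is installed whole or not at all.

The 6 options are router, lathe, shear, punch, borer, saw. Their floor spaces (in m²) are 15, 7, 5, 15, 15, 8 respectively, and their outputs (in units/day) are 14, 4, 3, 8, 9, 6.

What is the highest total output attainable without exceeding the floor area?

32

Treat it as a binary knapsack problem.
Allowing fractional choices, the relaxed optimum would be about 32.6, but machines are indivisible.
router + shear + borer + saw: floor space 15 + 5 + 15 + 8 = 43 ≤ 44, output 14 + 3 + 9 + 6 = 32.
router + lathe + shear + borer: floor space 15 + 7 + 5 + 15 = 42 ≤ 44, output 14 + 4 + 3 + 9 = 30.
router + shear + punch + saw: floor space 15 + 5 + 15 + 8 = 43 ≤ 44, output 14 + 3 + 8 + 6 = 31.
Best is router, shear, borer, and saw with total output 32.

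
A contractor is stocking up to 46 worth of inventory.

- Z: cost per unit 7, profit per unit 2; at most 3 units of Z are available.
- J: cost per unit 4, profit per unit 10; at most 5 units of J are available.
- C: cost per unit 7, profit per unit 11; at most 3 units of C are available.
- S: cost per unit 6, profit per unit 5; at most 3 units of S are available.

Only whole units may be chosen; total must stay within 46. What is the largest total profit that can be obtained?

83

J has the best ratio (10/4); taking only J gives at most 5×10 = 50 (stopped by the supply cap of 5).
Mixing does better — 5×J and 3×C: cost 41 ≤ 46, profit 5·10 + 3·11 = 83.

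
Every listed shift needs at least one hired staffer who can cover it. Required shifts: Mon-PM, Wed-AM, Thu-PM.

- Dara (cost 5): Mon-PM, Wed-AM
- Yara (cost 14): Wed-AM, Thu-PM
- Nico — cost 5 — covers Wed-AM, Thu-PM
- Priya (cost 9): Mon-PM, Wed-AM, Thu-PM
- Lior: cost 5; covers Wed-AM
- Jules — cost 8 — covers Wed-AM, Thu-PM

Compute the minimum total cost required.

This is an integer covering problem.
The greedy cost-per-new-shift heuristic would pick Dara and Nico for 10, but a cheaper cover exists.
Priya alone covers Mon-PM, Wed-AM, Thu-PM — every shift.
Total cost: 9.
No cover costs less than 9.

9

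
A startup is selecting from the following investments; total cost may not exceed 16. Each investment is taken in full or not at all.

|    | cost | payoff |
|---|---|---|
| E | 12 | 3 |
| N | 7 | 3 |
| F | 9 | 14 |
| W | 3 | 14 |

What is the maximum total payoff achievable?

28

This is an integer program with binary decision variables.
Allowing fractional choices, the relaxed optimum would be about 29.7, but investments are indivisible.
N + W: cost 7 + 3 = 10 ≤ 16, payoff 3 + 14 = 17.
F + W: cost 9 + 3 = 12 ≤ 16, payoff 14 + 14 = 28.
Best is F and W with total payoff 28.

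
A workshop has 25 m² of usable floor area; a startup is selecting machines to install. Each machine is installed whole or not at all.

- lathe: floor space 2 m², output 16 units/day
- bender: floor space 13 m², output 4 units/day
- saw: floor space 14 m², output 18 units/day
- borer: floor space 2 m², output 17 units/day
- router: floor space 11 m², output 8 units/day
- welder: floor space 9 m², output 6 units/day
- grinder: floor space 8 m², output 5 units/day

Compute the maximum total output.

Take lathe, saw, and borer: floor space 2 + 14 + 2 = 18 ≤ 25, output 16 + 18 + 17 = 51.
No other feasible combination does better.

51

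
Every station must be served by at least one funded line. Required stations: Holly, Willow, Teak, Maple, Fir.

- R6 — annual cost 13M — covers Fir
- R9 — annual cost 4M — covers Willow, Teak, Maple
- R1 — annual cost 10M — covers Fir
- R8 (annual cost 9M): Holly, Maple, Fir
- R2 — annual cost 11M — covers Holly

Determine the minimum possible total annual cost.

Choose R9 and R8: together they cover Holly, Willow, Teak, Maple, Fir — every station.
Total annual cost: 4 + 9 = 13.

13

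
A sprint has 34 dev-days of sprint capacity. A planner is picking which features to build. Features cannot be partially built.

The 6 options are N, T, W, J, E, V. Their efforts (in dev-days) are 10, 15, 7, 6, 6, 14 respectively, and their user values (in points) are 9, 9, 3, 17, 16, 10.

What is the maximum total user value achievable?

46

This is an integer program with binary decision variables.
N + W + J + E: effort 10 + 7 + 6 + 6 = 29 ≤ 34, user value 9 + 3 + 17 + 16 = 45.
W + J + E + V: effort 7 + 6 + 6 + 14 = 33 ≤ 34, user value 3 + 17 + 16 + 10 = 46.
Best is W, J, E, and V with total user value 46.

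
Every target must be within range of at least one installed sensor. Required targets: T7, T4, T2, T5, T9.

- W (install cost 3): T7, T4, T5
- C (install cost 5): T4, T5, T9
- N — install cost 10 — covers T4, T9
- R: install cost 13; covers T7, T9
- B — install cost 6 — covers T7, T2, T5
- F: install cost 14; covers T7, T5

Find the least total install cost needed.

The greedy cost-per-new-target heuristic would pick W, C, and B for 14, but a cheaper cover exists.
Choose C and B: together they cover T7, T4, T2, T5, T9 — every target.
Total install cost: 5 + 6 = 11.
No cover costs less than 11.

11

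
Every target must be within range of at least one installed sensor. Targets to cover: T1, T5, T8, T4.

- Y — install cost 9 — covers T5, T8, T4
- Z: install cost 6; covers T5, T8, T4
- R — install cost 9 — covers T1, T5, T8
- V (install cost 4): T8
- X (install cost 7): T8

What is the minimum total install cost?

This is an integer covering problem.
Choose Z and R: together they cover T1, T5, T8, T4 — every target.
Total install cost: 6 + 9 = 15.
No cover costs less than 15.

15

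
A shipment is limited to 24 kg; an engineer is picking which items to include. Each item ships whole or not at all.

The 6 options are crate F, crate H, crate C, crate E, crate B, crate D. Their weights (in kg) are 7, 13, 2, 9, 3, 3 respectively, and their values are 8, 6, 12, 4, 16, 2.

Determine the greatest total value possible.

42

Take crate F, crate C, crate E, crate B, and crate D: weight 7 + 2 + 9 + 3 + 3 = 24 ≤ 24, value 8 + 12 + 4 + 16 + 2 = 42.
No other feasible combination does better.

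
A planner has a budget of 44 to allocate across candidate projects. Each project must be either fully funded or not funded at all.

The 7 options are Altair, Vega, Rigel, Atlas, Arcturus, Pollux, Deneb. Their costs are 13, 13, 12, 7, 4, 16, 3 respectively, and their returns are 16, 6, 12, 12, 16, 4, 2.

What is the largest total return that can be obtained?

58

Treat it as a binary knapsack problem.
Altair + Rigel + Atlas + Arcturus: cost 13 + 12 + 7 + 4 = 36 ≤ 44, return 16 + 12 + 12 + 16 = 56.
Altair + Rigel + Atlas + Arcturus + Deneb: cost 13 + 12 + 7 + 4 + 3 = 39 ≤ 44, return 16 + 12 + 12 + 16 + 2 = 58.
Best is Altair, Rigel, Atlas, Arcturus, and Deneb with total return 58.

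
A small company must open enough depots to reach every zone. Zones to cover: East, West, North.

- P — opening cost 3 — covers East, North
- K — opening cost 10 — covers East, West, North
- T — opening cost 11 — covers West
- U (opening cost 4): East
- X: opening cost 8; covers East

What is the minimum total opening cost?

The greedy cost-per-new-zone heuristic would pick P and K for 13, but a cheaper cover exists.
K alone covers East, West, North — every zone.
Total opening cost: 10.
No cover costs less than 10.

10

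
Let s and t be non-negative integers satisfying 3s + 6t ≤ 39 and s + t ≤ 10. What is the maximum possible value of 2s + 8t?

50

Relaxing integrality, the LP optimum is 52.00 at (s,t) = (0, 6.5), which is not an integer point.
(s,t)=(1,6): 3·1+6·6=39≤39, 1·1+1·6=7≤10, objective 50.
(s,t)=(0,6): 3·0+6·6=36≤39, 1·0+1·6=6≤10, objective 48.
(s,t)=(2,5): 3·2+6·5=36≤39, 1·2+1·5=7≤10, objective 44.
The best lattice point is (1,6), giving 50.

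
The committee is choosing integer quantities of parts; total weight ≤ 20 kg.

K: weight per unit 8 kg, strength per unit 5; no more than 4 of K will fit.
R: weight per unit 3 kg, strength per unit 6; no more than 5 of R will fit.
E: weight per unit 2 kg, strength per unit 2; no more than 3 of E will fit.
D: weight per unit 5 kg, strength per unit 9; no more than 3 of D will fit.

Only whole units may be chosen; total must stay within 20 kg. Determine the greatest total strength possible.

39

3×R and 2×D: weight 19 ≤ 20, strength 3·6 + 2·9 = 36.
5×R and 1×D: weight 20 ≤ 20, strength 5·6 + 1·9 = 39.
Best is 39.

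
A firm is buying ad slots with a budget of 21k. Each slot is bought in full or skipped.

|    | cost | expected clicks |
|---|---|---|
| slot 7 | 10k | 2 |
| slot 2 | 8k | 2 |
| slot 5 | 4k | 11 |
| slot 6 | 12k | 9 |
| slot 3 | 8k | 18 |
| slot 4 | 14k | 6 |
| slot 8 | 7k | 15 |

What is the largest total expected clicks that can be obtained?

44

Treat it as a binary knapsack problem.
Take slot 5, slot 3, and slot 8: cost 4 + 8 + 7 = 19 ≤ 21, expected clicks 11 + 18 + 15 = 44.
No other feasible combination does better.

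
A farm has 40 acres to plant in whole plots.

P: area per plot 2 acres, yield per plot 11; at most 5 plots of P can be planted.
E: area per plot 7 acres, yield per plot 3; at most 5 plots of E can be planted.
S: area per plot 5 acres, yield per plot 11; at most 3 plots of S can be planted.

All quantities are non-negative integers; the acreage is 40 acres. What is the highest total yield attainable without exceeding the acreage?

5×P, 1×E, and 3×S: area 32 ≤ 40, yield 5·11 + 1·3 + 3·11 = 91.
5×P, 2×E, and 3×S: area 39 ≤ 40, yield 5·11 + 2·3 + 3·11 = 94.
Best is 94.

94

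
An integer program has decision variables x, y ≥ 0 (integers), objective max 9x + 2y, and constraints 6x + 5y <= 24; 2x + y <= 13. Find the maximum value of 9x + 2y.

36

(x,y)=(4,0): 6·4+5·0=24≤24, 2·4+1·0=8≤13, objective 36.
(x,y)=(3,1): 6·3+5·1=23≤24, 2·3+1·1=7≤13, objective 29.
(x,y)=(3,0): 6·3+5·0=18≤24, 2·3+1·0=6≤13, objective 27.
Maximum is 36 at (x,y)=(4,0).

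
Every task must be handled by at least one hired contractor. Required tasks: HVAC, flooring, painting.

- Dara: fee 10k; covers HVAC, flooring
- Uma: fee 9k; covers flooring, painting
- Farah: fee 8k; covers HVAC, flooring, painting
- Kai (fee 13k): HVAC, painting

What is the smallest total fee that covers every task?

Farah alone covers HVAC, flooring, painting — every task.
Total fee: 8.
No cover costs less than 8.

8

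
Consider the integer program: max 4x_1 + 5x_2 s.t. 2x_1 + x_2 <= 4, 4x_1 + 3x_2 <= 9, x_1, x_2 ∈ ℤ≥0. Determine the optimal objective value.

(x_1,x_2)=(0,3): 2·0+1·3=3≤4, 4·0+3·3=9≤9, objective 15.
(x_1,x_2)=(0,2): 2·0+1·2=2≤4, 4·0+3·2=6≤9, objective 10.
No feasible integer point exceeds 15.

15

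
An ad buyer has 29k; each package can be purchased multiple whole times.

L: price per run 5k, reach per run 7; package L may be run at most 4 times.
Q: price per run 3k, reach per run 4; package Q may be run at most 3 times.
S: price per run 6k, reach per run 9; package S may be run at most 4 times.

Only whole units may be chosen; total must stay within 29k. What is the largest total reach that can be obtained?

43

Take 1×L and 4×S: price 29 ≤ 29, reach 1·7 + 4·9 = 43.
S has the best ratio (9/6) and is taken to its limit of 4; remaining capacity is filled optimally with the others.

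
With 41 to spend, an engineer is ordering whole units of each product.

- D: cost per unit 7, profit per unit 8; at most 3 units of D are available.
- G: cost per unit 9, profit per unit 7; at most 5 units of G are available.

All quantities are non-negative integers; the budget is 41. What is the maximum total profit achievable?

3×D and 2×G: cost 39 ≤ 41, profit 3·8 + 2·7 = 38.
2×D and 3×G: cost 41 ≤ 41, profit 2·8 + 3·7 = 37.
Best is 38.

38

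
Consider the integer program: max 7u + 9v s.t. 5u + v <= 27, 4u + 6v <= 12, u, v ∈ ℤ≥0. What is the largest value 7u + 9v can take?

(u,v)=(3,0) is feasible, giving 21.
(u,v)=(2,0) is feasible, giving 14.
No feasible integer point exceeds 21.

21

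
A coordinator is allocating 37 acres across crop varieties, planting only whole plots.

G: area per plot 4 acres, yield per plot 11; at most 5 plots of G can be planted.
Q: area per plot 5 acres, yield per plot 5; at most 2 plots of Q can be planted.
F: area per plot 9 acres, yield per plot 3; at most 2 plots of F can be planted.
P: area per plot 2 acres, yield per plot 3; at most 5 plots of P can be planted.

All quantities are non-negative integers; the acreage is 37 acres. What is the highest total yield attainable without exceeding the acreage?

This is a bounded integer knapsack.
G has the best ratio (11/4); taking only G gives at most 5×11 = 55 (stopped by the supply cap of 5).
Mixing does better — 5×G, 1×Q, and 5×P: area 35 ≤ 37, yield 5·11 + 1·5 + 5·3 = 75.

75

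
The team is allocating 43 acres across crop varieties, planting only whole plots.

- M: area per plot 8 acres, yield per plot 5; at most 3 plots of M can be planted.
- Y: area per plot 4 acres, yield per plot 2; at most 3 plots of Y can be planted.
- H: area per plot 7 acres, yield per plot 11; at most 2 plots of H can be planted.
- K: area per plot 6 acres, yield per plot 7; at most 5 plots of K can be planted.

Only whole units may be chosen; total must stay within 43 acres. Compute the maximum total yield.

1×Y, 2×H, and 4×K: area 42 ≤ 43, yield 1·2 + 2·11 + 4·7 = 52.
2×H and 4×K: area 38 ≤ 43, yield 2·11 + 4·7 = 50.
Best is 52.

52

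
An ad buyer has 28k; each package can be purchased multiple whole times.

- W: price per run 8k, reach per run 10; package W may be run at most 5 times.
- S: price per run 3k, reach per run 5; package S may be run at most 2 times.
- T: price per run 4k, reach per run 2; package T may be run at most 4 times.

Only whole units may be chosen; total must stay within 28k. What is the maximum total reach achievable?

35

S has the best ratio (5/3); taking only S gives at most 2×5 = 10 (stopped by the supply cap of 2).
Mixing does better — 3×W and 1×S: price 27 ≤ 28, reach 3·10 + 1·5 = 35.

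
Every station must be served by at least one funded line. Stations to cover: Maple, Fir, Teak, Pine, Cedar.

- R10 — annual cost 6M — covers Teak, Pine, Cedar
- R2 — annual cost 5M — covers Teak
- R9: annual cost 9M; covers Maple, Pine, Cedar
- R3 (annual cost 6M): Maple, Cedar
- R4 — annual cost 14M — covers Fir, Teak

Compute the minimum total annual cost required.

23

The greedy cost-per-new-station heuristic would pick R10, R3, and R4 for 26, but a cheaper cover exists.
Choose R9 and R4: together they cover Maple, Fir, Teak, Pine, Cedar — every station.
Total annual cost: 9 + 14 = 23.
No cover costs less than 23.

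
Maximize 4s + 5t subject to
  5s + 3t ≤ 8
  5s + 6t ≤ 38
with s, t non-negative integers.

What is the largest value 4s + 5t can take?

10

(s,t)=(0,2) is feasible, giving 10.
(s,t)=(1,1) is feasible, giving 9.
(s,t)=(0,1) is feasible, giving 5.
Maximum is 10 at (s,t)=(0,2).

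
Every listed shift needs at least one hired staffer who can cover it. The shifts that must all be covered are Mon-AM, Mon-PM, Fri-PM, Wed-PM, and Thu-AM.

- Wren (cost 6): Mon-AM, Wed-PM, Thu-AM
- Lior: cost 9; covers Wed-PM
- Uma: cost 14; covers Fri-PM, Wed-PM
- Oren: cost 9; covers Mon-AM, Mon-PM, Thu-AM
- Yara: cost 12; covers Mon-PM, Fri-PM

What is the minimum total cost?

Choose Wren and Yara: together they cover Mon-AM, Mon-PM, Fri-PM, Wed-PM, Thu-AM — every shift.
Total cost: 6 + 12 = 18.

18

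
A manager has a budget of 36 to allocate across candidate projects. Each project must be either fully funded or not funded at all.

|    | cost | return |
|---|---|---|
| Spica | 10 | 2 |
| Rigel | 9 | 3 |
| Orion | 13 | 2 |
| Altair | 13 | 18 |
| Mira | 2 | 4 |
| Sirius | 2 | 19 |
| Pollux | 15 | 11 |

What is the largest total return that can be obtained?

52

Take Altair, Mira, Sirius, and Pollux: cost 13 + 2 + 2 + 15 = 32 ≤ 36, return 18 + 4 + 19 + 11 = 52.
No other feasible combination does better.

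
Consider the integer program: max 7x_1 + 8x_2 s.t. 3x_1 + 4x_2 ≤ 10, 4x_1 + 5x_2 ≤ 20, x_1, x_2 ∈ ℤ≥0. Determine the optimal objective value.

(x_1,x_2)=(2,1) is feasible, giving 22.
(x_1,x_2)=(3,0) is feasible, giving 21.
No feasible integer point exceeds 22.

22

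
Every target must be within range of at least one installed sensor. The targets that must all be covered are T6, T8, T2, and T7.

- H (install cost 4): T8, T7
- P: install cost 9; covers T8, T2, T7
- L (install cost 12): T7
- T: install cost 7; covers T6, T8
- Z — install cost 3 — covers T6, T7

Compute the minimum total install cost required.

Choose P and Z: together they cover T6, T8, T2, T7 — every target.
Total install cost: 9 + 3 = 12.

12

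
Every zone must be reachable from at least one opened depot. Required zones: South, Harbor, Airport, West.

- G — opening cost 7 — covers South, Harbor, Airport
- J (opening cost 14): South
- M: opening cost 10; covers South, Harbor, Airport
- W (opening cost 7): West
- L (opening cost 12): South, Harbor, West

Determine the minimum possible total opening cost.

14

Choose G and W: together they cover South, Harbor, Airport, West — every zone.
Total opening cost: 7 + 7 = 14.
No cover costs less than 14.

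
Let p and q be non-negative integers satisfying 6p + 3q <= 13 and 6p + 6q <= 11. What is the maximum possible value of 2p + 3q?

3

The continuous relaxation peaks at (0, 1.83) with value 5.50; rounding to a feasible lattice point costs some objective.
(p,q)=(0,1): 6·0+3·1=3≤13, 6·0+6·1=6≤11, objective 3.
(p,q)=(1,0): 6·1+3·0=6≤13, 6·1+6·0=6≤11, objective 2.
(p,q)=(0,0): 6·0+3·0=0≤13, 6·0+6·0=0≤11, objective 0.
No feasible integer point exceeds 3.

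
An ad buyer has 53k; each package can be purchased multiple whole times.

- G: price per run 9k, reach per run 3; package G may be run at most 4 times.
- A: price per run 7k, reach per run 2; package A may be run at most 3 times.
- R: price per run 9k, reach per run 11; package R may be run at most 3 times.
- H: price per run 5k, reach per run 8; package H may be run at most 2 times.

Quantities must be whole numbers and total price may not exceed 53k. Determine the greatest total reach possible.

2×A, 3×R, and 2×H: price 51 ≤ 53, reach 2·2 + 3·11 + 2·8 = 53.
1×G, 1×A, 3×R, and 2×H: price 53 ≤ 53, reach 1·3 + 1·2 + 3·11 + 2·8 = 54.
Best is 54.

54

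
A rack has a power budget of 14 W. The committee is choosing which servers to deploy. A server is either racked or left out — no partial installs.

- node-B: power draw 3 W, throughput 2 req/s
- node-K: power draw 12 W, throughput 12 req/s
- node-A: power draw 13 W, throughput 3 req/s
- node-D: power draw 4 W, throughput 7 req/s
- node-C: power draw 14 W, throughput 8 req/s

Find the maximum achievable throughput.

12

This is an integer program with binary decision variables.
Take node-K: power draw 12 ≤ 14, throughput 12.
No other feasible combination does better.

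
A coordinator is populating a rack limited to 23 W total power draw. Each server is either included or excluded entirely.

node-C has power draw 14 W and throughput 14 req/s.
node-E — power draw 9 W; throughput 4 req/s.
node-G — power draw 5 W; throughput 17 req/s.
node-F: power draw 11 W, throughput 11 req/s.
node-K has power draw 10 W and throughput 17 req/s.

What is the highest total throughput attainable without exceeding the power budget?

34

This is a 0-1 knapsack instance.
Take node-G and node-K: power draw 5 + 10 = 15 ≤ 23, throughput 17 + 17 = 34.
No other feasible combination does better.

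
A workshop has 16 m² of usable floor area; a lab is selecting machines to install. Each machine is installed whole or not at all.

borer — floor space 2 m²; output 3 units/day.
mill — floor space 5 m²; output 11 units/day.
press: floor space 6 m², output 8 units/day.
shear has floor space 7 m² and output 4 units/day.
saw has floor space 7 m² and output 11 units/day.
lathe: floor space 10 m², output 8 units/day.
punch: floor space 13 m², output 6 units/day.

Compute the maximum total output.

25

Allowing fractional choices, the relaxed optimum would be about 27.7, but machines are indivisible.
mill + saw: floor space 5 + 7 = 12 ≤ 16, output 11 + 11 = 22.
borer + mill + press: floor space 2 + 5 + 6 = 13 ≤ 16, output 3 + 11 + 8 = 22.
borer + mill + saw: floor space 2 + 5 + 7 = 14 ≤ 16, output 3 + 11 + 11 = 25.
Best is borer, mill, and saw with total output 25.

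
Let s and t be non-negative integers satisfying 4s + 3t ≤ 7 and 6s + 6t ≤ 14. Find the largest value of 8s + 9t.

Relaxing integrality, the LP optimum is 21.00 at (s,t) = (0, 2.33), which is not an integer point.
(s,t)=(0,2) is feasible, giving 18.
(s,t)=(1,1) is feasible, giving 17.
Maximum is 18 at (s,t)=(0,2).

18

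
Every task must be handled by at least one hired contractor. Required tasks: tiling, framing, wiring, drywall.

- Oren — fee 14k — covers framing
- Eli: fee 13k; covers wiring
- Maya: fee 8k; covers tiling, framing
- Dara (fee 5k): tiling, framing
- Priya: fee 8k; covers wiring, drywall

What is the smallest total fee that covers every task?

13

Choose Dara and Priya: together they cover tiling, framing, wiring, drywall — every task.
Total fee: 5 + 8 = 13.
No cover costs less than 13.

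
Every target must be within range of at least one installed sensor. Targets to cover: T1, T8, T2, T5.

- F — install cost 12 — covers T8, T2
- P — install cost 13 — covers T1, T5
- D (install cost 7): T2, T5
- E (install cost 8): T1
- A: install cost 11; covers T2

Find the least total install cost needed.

25

The greedy cost-per-new-target heuristic would pick D, E, and F for 27, but a cheaper cover exists.
Choose F and P: together they cover T1, T8, T2, T5 — every target.
Total install cost: 12 + 13 = 25.
No cover costs less than 25.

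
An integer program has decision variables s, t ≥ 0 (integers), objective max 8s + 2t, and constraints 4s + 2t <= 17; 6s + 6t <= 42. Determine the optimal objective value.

32

Relaxing integrality, the LP optimum is 34.00 at (s,t) = (4.25, 0), which is not an integer point.
(s,t)=(4,0): 4·4+2·0=16≤17, 6·4+6·0=24≤42, objective 32.
(s,t)=(3,1): 4·3+2·1=14≤17, 6·3+6·1=24≤42, objective 26.
(s,t)=(3,0): 4·3+2·0=12≤17, 6·3+6·0=18≤42, objective 24.
No feasible integer point exceeds 32.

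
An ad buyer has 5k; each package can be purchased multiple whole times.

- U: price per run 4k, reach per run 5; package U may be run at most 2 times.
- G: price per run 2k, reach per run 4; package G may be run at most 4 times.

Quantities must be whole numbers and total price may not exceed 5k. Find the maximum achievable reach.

G has the best ratio (4/2); taking only G gives at most 2×4 = 8 (stopped by the price limit).
Optimal: 2×G: price 4 ≤ 5, reach 2·4 = 8.

8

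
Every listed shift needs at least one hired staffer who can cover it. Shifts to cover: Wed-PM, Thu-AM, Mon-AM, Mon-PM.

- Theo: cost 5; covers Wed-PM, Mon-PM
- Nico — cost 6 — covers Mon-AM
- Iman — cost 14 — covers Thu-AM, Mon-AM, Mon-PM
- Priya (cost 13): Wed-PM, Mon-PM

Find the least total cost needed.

Choose Theo and Iman: together they cover Wed-PM, Thu-AM, Mon-AM, Mon-PM — every shift.
Total cost: 5 + 14 = 19.

19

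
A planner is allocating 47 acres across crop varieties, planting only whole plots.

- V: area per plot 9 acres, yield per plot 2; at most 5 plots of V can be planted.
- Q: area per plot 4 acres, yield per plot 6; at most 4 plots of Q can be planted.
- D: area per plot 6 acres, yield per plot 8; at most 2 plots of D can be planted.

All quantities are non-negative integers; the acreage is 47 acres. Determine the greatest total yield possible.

44

Q has the best ratio (6/4); taking only Q gives at most 4×6 = 24 (stopped by the supply cap of 4).
Mixing does better — 2×V, 4×Q, and 2×D: area 46 ≤ 47, yield 2·2 + 4·6 + 2·8 = 44.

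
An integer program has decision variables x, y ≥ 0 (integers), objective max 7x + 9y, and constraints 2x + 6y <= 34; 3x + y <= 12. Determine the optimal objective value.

The continuous relaxation peaks at (2.38, 4.88) with value 60.50; rounding to a feasible lattice point costs some objective.
(x,y)=(2,5): 2·2+6·5=34≤34, 3·2+1·5=11≤12, objective 59.
(x,y)=(1,5): 2·1+6·5=32≤34, 3·1+1·5=8≤12, objective 52.
(x,y)=(2,4): 2·2+6·4=28≤34, 3·2+1·4=10≤12, objective 50.
Maximum is 59 at (x,y)=(2,5).

59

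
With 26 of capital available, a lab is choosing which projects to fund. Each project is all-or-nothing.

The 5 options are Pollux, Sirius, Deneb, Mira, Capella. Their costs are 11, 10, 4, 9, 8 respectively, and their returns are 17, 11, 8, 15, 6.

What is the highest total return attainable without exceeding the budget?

Allowing fractional choices, the relaxed optimum would be about 42.2, but projects are indivisible.
Pollux + Sirius + Deneb: cost 11 + 10 + 4 = 25 ≤ 26, return 17 + 11 + 8 = 36.
Pollux + Deneb + Mira: cost 11 + 4 + 9 = 24 ≤ 26, return 17 + 8 + 15 = 40.
Best is Pollux, Deneb, and Mira with total return 40.

40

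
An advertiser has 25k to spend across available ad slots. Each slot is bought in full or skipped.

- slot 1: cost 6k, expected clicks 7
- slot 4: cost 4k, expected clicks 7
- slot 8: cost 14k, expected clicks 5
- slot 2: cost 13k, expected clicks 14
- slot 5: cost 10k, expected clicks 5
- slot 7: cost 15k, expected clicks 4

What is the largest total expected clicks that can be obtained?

28

Allowing fractional choices, the relaxed optimum would be about 29.0, but ad slots are indivisible.
slot 4 + slot 2: cost 4 + 13 = 17 ≤ 25, expected clicks 7 + 14 = 21.
slot 1 + slot 2: cost 6 + 13 = 19 ≤ 25, expected clicks 7 + 14 = 21.
slot 1 + slot 4 + slot 2: cost 6 + 4 + 13 = 23 ≤ 25, expected clicks 7 + 7 + 14 = 28.
Best is slot 1, slot 4, and slot 2 with total expected clicks 28.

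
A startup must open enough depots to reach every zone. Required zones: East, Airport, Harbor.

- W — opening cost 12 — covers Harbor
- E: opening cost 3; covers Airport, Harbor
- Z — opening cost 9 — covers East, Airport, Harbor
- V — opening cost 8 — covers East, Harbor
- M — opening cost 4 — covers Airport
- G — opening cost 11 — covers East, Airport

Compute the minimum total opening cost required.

The greedy cost-per-new-zone heuristic would pick E and V for 11, but a cheaper cover exists.
Z alone covers East, Airport, Harbor — every zone.
Total opening cost: 9.
No cover costs less than 9.

9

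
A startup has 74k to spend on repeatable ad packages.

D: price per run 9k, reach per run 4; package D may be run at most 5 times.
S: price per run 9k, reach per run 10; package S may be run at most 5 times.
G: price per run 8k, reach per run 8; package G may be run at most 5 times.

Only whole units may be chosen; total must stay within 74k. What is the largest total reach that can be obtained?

74

5×S and 3×G: price 69 ≤ 74, reach 5·10 + 3·8 = 74.
4×S and 4×G: price 68 ≤ 74, reach 4·10 + 4·8 = 72.
Best is 74.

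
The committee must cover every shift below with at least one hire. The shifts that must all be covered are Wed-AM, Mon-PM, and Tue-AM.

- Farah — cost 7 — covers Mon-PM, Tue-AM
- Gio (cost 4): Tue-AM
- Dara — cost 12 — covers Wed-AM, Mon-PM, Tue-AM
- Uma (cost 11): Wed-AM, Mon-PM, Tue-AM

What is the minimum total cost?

11

The greedy cost-per-new-shift heuristic would pick Farah and Uma for 18, but a cheaper cover exists.
Uma alone covers Wed-AM, Mon-PM, Tue-AM — every shift.
Total cost: 11.
No cover costs less than 11.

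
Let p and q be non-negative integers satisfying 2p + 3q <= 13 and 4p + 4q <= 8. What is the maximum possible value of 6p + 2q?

(p,q)=(2,0) is feasible, giving 12.
(p,q)=(1,1) is feasible, giving 8.
(p,q)=(1,0) is feasible, giving 6.
No feasible integer point exceeds 12.

12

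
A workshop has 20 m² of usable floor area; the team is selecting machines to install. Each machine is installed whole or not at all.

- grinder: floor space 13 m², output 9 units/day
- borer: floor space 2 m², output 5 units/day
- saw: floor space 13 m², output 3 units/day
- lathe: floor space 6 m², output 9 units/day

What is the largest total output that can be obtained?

Take grinder and lathe: floor space 13 + 6 = 19 ≤ 20, output 9 + 9 = 18.
No other feasible combination does better.

18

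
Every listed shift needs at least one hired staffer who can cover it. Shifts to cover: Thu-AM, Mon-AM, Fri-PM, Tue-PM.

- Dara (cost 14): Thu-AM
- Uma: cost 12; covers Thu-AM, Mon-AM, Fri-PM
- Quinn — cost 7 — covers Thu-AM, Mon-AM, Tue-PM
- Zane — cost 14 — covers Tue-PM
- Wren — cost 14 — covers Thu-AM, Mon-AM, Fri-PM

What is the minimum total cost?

19

Choose Uma and Quinn: together they cover Thu-AM, Mon-AM, Fri-PM, Tue-PM — every shift.
Total cost: 12 + 7 = 19.
No cover costs less than 19.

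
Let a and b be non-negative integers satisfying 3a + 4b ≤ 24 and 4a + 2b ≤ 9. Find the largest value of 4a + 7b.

(a,b)=(0,4): 3·0+4·4=16≤24, 4·0+2·4=8≤9, objective 28.
(a,b)=(0,3): 3·0+4·3=12≤24, 4·0+2·3=6≤9, objective 21.
Maximum is 28 at (a,b)=(0,4).

28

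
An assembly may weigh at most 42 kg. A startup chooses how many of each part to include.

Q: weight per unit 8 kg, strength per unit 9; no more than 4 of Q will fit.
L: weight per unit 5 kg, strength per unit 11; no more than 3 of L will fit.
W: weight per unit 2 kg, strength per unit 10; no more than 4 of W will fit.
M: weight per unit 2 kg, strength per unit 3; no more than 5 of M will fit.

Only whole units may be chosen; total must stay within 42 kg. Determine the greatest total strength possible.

97

Take 1×Q, 3×L, 4×W, and 5×M: weight 41 ≤ 42, strength 1·9 + 3·11 + 4·10 + 5·3 = 97.
W has the best ratio (10/2) and is taken to its limit of 4; remaining capacity is filled optimally with the others.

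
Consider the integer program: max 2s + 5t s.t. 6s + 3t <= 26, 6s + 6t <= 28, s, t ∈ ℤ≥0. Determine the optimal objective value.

Relaxing integrality, the LP optimum is 23.33 at (s,t) = (0, 4.67), which is not an integer point.
(s,t)=(0,4): 6·0+3·4=12≤26, 6·0+6·4=24≤28, objective 20.
(s,t)=(1,3): 6·1+3·3=15≤26, 6·1+6·3=24≤28, objective 17.
Maximum is 20 at (s,t)=(0,4).

20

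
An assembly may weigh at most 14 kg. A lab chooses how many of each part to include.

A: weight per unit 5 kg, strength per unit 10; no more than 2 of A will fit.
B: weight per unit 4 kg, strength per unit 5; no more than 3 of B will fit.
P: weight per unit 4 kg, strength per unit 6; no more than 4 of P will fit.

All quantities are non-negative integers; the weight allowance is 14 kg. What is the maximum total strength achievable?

2×A and 1×B: weight 14 ≤ 14, strength 2·10 + 1·5 = 25.
2×A and 1×P: weight 14 ≤ 14, strength 2·10 + 1·6 = 26.
Best is 26.

26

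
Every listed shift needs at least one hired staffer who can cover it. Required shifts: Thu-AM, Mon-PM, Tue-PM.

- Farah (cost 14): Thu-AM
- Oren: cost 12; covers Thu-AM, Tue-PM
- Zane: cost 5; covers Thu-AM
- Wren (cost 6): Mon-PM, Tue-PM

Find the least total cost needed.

This is a weighted set-cover instance.
Choose Zane and Wren: together they cover Thu-AM, Mon-PM, Tue-PM — every shift.
Total cost: 5 + 6 = 11.
No cover costs less than 11.

11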